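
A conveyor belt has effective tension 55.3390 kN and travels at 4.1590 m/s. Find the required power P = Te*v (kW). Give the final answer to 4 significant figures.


P = Te * v = 55.3390 * 4.1590
P = 230.2 kW


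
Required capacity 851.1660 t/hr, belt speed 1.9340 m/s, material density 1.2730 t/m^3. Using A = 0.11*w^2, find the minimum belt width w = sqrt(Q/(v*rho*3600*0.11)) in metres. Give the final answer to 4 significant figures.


A_req = 851.1660 / (1.9340 * 1.2730 * 3600) = 0.0960344 m^2
w = sqrt(0.0960344 / 0.11)
w = 0.9344 m


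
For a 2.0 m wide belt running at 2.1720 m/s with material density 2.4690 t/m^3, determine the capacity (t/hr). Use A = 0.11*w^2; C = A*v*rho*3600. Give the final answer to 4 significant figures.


A = 0.11 * 2.0^2 = 0.44 m^2
C = 0.44 * 2.1720 * 2.4690 * 3600
C = 8494 t/hr


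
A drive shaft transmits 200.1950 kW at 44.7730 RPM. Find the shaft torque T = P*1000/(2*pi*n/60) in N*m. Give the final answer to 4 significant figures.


omega = 2*pi*44.7730/60 = 4.68862 rad/s
T = 200.1950*1000 / 4.68862
T = 42700 N*m


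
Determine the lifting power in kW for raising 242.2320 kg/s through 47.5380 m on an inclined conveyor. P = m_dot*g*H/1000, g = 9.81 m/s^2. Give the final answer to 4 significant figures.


P = 242.2320 * 9.81 * 47.5380 / 1000
P = 113.0 kW


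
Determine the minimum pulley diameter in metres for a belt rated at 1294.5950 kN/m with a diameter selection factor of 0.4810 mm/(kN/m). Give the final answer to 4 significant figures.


D = 1294.5950 * 0.4810 / 1000
D = 0.6227 m


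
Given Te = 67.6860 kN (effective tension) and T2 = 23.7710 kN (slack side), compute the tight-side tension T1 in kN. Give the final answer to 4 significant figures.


T1 = Te + T2 = 67.6860 + 23.7710
T1 = 91.46 kN


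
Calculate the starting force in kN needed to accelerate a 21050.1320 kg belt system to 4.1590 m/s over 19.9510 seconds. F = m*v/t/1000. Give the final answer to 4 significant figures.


F = 21050.1320 * 4.1590 / 19.9510 / 1000
F = 4.388 kN


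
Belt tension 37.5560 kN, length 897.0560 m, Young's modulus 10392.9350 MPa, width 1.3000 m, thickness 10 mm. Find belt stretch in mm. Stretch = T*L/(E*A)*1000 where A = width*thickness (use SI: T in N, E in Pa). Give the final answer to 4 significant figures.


A = 1.3000 * 0.01 = 0.01300 m^2
Stretch = 37.5560*1000 * 897.0560 / (10392.9350e6 * 0.01300) * 1000
Stretch = 249.4 mm


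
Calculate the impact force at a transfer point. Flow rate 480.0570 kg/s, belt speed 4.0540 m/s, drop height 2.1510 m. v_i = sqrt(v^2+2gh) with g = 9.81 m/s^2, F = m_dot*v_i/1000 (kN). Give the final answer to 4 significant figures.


v_i = sqrt(4.0540^2 + 2*9.81*2.1510) = 7.65752 m/s
F = 480.0570 * 7.65752 / 1000
F = 3.676 kN


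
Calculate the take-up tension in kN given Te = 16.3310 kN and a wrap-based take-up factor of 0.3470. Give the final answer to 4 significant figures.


T_tu = 16.3310 * 0.3470
T_tu = 5.667 kN


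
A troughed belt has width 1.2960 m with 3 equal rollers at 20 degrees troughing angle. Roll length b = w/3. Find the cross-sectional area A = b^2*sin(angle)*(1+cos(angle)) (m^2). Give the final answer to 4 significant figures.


b = 1.2960/3 = 0.432 m
A = 0.432^2 * sin(20 deg) * (1 + cos(20 deg))
A = 0.1238 m^2


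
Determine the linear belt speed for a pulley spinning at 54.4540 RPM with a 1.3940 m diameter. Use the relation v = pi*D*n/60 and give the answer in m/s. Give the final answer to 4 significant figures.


v = pi * 1.3940 * 54.4540 / 60
v = 3.975 m/s


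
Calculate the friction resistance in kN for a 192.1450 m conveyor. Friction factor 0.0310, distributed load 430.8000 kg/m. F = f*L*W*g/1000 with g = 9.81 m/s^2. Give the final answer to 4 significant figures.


F = 0.0310 * 192.1450 * 430.8000 * 9.81 / 1000
F = 25.17 kN


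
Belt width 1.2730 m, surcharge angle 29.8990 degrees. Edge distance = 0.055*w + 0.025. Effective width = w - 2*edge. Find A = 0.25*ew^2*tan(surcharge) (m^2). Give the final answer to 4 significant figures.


edge = 0.055*1.2730 + 0.025 = 0.095015 m
ew = 1.2730 - 2*0.095015 = 1.08297 m
A = 0.25 * 1.08297^2 * tan(29.8990 deg)
A = 0.1686 m^2


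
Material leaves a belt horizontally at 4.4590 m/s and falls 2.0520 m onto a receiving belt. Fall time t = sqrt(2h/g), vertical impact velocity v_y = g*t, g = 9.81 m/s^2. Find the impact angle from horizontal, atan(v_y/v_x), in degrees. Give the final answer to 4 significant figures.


t = sqrt(2*2.0520/9.81) = 0.646799 s
v_y = 9.81 * 0.646799 = 6.3451 m/s
angle = atan(6.3451 / 4.4590) = 54.90 deg


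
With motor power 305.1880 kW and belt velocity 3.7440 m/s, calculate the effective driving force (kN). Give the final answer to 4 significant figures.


Te = P / v = 305.1880 / 3.7440
Te = 81.51 kN


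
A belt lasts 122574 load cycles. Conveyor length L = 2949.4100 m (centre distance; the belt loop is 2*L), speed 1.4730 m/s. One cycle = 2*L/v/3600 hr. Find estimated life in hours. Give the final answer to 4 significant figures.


cycle_time = 2 * 2949.4100 / 1.4730 / 3600 = 1.1124 hr
life = 122574 * 1.1124 = 136400 hours


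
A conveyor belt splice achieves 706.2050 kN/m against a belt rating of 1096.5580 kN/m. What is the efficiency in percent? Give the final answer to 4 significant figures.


Eff = 706.2050 / 1096.5580 * 100
Eff = 64.40 %


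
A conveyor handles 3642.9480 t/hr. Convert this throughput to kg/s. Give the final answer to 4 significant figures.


m_dot = 3642.9480 * 1000 / 3600
m_dot = 1012 kg/s


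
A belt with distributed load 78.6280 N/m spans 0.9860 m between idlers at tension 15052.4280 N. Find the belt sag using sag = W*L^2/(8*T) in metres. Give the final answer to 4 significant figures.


sag = 78.6280 * 0.9860^2 / (8 * 15052.4280)
sag = 0.0006348 m


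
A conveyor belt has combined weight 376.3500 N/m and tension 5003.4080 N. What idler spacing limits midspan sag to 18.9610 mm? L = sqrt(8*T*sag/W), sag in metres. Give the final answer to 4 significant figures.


sag = 18.9610/1000 = 0.018961 m
L = sqrt(8 * 5003.4080 * 0.018961 / 376.3500)
L = 1.420 m


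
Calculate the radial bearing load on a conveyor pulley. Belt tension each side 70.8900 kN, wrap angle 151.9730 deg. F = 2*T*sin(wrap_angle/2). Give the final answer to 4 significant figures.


F = 2 * 70.8900 * sin(151.9730/2 deg)
F = 137.6 kN


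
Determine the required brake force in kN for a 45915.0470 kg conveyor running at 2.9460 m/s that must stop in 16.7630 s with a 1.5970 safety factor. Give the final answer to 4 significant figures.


F = 45915.0470 * 2.9460 / 16.7630 * 1.5970 / 1000
F = 12.89 kN


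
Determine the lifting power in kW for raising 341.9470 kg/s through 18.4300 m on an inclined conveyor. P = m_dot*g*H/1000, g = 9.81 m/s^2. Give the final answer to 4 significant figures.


P = 341.9470 * 9.81 * 18.4300 / 1000
P = 61.82 kW


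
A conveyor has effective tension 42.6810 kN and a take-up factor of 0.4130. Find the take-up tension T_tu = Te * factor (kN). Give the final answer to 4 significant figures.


T_tu = 42.6810 * 0.4130
T_tu = 17.63 kN


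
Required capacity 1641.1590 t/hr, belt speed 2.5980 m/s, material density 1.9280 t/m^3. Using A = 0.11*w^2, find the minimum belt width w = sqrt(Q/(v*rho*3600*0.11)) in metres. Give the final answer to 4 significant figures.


A_req = 1641.1590 / (2.5980 * 1.9280 * 3600) = 0.0910127 m^2
w = sqrt(0.0910127 / 0.11)
w = 0.9096 m


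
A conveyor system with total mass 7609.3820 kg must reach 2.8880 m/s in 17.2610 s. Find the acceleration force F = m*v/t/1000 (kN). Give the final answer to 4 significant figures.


F = 7609.3820 * 2.8880 / 17.2610 / 1000
F = 1.273 kN


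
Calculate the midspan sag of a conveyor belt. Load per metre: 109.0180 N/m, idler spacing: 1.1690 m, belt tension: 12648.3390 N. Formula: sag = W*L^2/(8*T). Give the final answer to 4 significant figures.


sag = 109.0180 * 1.1690^2 / (8 * 12648.3390)
sag = 0.001472 m


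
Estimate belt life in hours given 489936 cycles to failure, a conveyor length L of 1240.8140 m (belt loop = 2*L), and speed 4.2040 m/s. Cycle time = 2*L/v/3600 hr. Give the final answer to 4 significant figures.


cycle_time = 2 * 1240.8140 / 4.2040 / 3600 = 0.163973 hr
life = 489936 * 0.163973 = 80340 hours


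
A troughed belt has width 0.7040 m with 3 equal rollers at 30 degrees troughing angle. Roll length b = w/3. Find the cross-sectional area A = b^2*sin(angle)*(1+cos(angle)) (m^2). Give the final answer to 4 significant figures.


b = 0.7040/3 = 0.234667 m
A = 0.234667^2 * sin(30 deg) * (1 + cos(30 deg))
A = 0.05138 m^2


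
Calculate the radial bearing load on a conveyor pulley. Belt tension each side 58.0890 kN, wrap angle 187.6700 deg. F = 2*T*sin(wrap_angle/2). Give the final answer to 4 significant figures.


F = 2 * 58.0890 * sin(187.6700/2 deg)
F = 115.9 kN


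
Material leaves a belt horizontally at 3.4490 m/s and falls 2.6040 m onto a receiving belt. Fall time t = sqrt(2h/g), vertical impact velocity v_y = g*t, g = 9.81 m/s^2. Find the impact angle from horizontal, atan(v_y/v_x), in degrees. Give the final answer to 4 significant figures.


t = sqrt(2*2.6040/9.81) = 0.72862 s
v_y = 9.81 * 0.72862 = 7.14776 m/s
angle = atan(7.14776 / 3.4490) = 64.24 deg


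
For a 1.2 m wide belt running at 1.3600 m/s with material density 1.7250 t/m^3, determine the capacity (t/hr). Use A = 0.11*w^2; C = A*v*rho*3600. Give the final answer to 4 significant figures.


A = 0.11 * 1.2^2 = 0.1584 m^2
C = 0.1584 * 1.3600 * 1.7250 * 3600
C = 1338 t/hr


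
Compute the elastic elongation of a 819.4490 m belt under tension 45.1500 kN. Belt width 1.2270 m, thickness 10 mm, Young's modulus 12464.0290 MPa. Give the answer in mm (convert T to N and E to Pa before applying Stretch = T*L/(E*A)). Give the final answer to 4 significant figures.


A = 1.2270 * 0.01 = 0.01227 m^2
Stretch = 45.1500*1000 * 819.4490 / (12464.0290e6 * 0.01227) * 1000
Stretch = 241.9 mm


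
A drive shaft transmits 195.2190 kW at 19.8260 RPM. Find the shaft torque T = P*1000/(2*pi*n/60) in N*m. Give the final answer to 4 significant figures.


omega = 2*pi*19.8260/60 = 2.07617 rad/s
T = 195.2190*1000 / 2.07617
T = 94030 N*m


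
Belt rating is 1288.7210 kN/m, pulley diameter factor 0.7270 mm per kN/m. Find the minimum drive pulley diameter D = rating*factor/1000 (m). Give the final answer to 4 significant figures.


D = 1288.7210 * 0.7270 / 1000
D = 0.9369 m


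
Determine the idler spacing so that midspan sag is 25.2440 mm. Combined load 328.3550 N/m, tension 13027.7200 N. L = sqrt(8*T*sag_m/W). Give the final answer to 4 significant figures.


sag = 25.2440/1000 = 0.025244 m
L = sqrt(8 * 13027.7200 * 0.025244 / 328.3550)
L = 2.831 m


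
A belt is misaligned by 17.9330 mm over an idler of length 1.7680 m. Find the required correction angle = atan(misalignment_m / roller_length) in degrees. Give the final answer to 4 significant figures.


misalign_m = 17.9330 / 1000 = 0.017933 m
angle = atan(0.017933 / 1.7680)
angle = 0.5811 deg


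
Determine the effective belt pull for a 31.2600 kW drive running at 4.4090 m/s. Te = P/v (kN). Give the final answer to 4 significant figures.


Te = P / v = 31.2600 / 4.4090
Te = 7.090 kN


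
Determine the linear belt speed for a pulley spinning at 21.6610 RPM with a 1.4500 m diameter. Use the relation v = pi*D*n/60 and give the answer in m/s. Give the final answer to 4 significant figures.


v = pi * 1.4500 * 21.6610 / 60
v = 1.645 m/s


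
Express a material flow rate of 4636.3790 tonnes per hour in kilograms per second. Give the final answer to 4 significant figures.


m_dot = 4636.3790 * 1000 / 3600
m_dot = 1288 kg/s


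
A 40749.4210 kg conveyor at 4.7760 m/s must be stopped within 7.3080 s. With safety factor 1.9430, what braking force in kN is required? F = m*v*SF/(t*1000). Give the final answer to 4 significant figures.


F = 40749.4210 * 4.7760 / 7.3080 * 1.9430 / 1000
F = 51.74 kN


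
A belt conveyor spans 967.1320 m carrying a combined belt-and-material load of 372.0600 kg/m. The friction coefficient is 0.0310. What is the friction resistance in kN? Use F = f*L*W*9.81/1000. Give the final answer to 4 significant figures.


F = 0.0310 * 967.1320 * 372.0600 * 9.81 / 1000
F = 109.4 kN


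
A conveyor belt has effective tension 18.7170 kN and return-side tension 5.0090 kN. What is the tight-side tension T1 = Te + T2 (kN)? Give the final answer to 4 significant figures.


T1 = Te + T2 = 18.7170 + 5.0090
T1 = 23.73 kN


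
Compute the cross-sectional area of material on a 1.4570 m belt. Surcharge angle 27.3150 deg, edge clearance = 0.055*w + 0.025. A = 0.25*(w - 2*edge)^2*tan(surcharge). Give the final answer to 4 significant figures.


edge = 0.055*1.4570 + 0.025 = 0.105135 m
ew = 1.4570 - 2*0.105135 = 1.24673 m
A = 0.25 * 1.24673^2 * tan(27.3150 deg)
A = 0.2007 m^2


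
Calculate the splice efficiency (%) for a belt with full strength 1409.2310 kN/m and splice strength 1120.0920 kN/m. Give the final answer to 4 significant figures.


Eff = 1120.0920 / 1409.2310 * 100
Eff = 79.48 %


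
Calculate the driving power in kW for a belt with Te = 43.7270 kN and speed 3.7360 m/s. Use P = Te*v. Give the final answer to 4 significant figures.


P = Te * v = 43.7270 * 3.7360
P = 163.4 kW


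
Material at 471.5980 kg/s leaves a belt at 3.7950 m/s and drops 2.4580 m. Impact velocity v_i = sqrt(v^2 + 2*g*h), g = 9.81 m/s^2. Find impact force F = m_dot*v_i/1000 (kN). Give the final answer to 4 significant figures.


v_i = sqrt(3.7950^2 + 2*9.81*2.4580) = 7.91378 m/s
F = 471.5980 * 7.91378 / 1000
F = 3.732 kN


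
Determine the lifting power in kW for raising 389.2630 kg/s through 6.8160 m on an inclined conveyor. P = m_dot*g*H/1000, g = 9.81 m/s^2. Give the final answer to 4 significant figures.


P = 389.2630 * 9.81 * 6.8160 / 1000
P = 26.03 kW


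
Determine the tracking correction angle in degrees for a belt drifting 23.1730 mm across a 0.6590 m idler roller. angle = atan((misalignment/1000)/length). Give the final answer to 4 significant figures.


misalign_m = 23.1730 / 1000 = 0.023173 m
angle = atan(0.023173 / 0.6590)
angle = 2.014 deg


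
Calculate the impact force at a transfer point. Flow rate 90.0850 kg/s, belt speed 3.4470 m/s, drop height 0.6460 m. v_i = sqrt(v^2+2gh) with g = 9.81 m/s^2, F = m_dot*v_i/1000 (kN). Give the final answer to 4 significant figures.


v_i = sqrt(3.4470^2 + 2*9.81*0.6460) = 4.95543 m/s
F = 90.0850 * 4.95543 / 1000
F = 0.4464 kN


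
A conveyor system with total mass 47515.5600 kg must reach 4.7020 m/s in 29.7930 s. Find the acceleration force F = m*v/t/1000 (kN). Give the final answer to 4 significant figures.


F = 47515.5600 * 4.7020 / 29.7930 / 1000
F = 7.499 kN


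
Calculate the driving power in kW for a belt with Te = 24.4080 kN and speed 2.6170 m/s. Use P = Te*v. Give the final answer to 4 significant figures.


P = Te * v = 24.4080 * 2.6170
P = 63.88 kW


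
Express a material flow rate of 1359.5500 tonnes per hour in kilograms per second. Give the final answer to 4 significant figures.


m_dot = 1359.5500 * 1000 / 3600
m_dot = 377.7 kg/s


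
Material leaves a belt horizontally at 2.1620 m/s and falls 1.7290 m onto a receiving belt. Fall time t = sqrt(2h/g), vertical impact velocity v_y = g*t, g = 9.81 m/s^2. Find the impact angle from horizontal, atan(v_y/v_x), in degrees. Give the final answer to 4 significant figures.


t = sqrt(2*1.7290/9.81) = 0.593715 s
v_y = 9.81 * 0.593715 = 5.82434 m/s
angle = atan(5.82434 / 2.1620) = 69.64 deg


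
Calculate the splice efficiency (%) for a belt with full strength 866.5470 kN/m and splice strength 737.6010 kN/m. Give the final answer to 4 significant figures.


Eff = 737.6010 / 866.5470 * 100
Eff = 85.12 %


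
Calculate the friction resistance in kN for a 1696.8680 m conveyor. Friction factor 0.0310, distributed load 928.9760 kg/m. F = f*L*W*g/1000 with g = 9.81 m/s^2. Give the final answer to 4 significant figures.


F = 0.0310 * 1696.8680 * 928.9760 * 9.81 / 1000
F = 479.4 kN


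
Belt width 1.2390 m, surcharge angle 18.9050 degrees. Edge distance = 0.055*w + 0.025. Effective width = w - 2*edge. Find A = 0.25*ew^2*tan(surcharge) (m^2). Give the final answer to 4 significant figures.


edge = 0.055*1.2390 + 0.025 = 0.093145 m
ew = 1.2390 - 2*0.093145 = 1.05271 m
A = 0.25 * 1.05271^2 * tan(18.9050 deg)
A = 0.09488 m^2


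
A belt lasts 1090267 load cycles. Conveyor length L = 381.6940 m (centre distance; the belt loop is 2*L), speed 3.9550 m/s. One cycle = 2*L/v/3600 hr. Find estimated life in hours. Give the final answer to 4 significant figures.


cycle_time = 2 * 381.6940 / 3.9550 / 3600 = 0.0536162 hr
life = 1090267 * 0.0536162 = 58460 hours


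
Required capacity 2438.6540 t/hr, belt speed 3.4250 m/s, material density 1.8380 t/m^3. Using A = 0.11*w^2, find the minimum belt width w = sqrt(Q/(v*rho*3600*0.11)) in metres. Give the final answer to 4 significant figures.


A_req = 2438.6540 / (3.4250 * 1.8380 * 3600) = 0.107607 m^2
w = sqrt(0.107607 / 0.11)
w = 0.9891 m


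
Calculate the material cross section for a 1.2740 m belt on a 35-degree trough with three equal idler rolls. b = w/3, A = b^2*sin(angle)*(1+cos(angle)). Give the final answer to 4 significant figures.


b = 1.2740/3 = 0.424667 m
A = 0.424667^2 * sin(35 deg) * (1 + cos(35 deg))
A = 0.1882 m^2


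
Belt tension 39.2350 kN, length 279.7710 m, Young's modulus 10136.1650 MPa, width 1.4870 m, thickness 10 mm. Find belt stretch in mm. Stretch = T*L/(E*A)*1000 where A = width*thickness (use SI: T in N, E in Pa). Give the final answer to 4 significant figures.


A = 1.4870 * 0.01 = 0.01487 m^2
Stretch = 39.2350*1000 * 279.7710 / (10136.1650e6 * 0.01487) * 1000
Stretch = 72.83 mm


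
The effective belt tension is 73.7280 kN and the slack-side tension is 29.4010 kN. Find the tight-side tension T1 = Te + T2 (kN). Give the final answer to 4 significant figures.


T1 = Te + T2 = 73.7280 + 29.4010
T1 = 103.1 kN


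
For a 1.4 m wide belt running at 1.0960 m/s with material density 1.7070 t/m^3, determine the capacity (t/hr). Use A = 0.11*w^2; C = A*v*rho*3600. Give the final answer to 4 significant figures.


A = 0.11 * 1.4^2 = 0.2156 m^2
C = 0.2156 * 1.0960 * 1.7070 * 3600
C = 1452 t/hr


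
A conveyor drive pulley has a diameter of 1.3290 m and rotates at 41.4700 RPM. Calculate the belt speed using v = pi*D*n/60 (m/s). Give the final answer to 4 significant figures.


v = pi * 1.3290 * 41.4700 / 60
v = 2.886 m/s


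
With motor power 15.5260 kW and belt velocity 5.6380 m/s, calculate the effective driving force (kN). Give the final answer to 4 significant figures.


Te = P / v = 15.5260 / 5.6380
Te = 2.754 kN


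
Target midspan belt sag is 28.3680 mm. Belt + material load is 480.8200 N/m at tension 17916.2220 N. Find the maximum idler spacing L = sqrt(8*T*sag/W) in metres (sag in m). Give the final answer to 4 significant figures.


sag = 28.3680/1000 = 0.028368 m
L = sqrt(8 * 17916.2220 * 0.028368 / 480.8200)
L = 2.908 m


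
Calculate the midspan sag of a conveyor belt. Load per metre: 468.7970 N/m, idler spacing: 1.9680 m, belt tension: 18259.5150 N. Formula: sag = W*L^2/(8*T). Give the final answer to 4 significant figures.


sag = 468.7970 * 1.9680^2 / (8 * 18259.5150)
sag = 0.01243 m


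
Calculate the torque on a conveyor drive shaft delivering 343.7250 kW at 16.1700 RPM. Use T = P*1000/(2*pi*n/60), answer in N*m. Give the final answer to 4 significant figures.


omega = 2*pi*16.1700/60 = 1.69332 rad/s
T = 343.7250*1000 / 1.69332
T = 203000 N*m


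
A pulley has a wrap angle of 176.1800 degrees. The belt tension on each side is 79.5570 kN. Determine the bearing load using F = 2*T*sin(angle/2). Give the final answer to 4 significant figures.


F = 2 * 79.5570 * sin(176.1800/2 deg)
F = 159.0 kN


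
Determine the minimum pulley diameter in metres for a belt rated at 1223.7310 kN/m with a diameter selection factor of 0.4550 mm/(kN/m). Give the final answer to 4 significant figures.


D = 1223.7310 * 0.4550 / 1000
D = 0.5568 m


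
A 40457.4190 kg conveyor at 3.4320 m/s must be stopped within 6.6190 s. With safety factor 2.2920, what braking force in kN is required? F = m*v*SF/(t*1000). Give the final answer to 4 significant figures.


F = 40457.4190 * 3.4320 / 6.6190 * 2.2920 / 1000
F = 48.08 kN


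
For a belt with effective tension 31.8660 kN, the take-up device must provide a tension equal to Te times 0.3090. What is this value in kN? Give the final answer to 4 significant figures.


T_tu = 31.8660 * 0.3090
T_tu = 9.847 kN


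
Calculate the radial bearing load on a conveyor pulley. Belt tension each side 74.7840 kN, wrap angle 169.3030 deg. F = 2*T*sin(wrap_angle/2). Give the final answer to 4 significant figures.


F = 2 * 74.7840 * sin(169.3030/2 deg)
F = 148.9 kN


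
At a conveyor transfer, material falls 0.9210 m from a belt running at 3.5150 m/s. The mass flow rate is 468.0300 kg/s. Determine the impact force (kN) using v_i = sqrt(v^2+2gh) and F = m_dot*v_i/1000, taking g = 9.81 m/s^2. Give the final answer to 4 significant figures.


v_i = sqrt(3.5150^2 + 2*9.81*0.9210) = 5.51591 m/s
F = 468.0300 * 5.51591 / 1000
F = 2.582 kN


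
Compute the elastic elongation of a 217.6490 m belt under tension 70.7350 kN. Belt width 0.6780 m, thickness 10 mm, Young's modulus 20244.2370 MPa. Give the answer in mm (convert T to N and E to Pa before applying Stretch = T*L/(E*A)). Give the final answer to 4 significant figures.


A = 0.6780 * 0.01 = 0.00678 m^2
Stretch = 70.7350*1000 * 217.6490 / (20244.2370e6 * 0.00678) * 1000
Stretch = 112.2 mm


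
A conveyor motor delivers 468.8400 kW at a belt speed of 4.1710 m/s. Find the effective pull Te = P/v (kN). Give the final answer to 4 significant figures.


Te = P / v = 468.8400 / 4.1710
Te = 112.4 kN


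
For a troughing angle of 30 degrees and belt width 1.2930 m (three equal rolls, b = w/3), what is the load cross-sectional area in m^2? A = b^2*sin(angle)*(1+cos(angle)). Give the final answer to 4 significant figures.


b = 1.2930/3 = 0.431 m
A = 0.431^2 * sin(30 deg) * (1 + cos(30 deg))
A = 0.1733 m^2


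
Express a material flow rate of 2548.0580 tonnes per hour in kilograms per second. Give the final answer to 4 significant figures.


m_dot = 2548.0580 * 1000 / 3600
m_dot = 707.8 kg/s


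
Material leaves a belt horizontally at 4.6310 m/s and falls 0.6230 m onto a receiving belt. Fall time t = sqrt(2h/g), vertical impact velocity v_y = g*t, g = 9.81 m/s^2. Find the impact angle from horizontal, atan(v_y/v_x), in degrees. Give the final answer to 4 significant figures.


t = sqrt(2*0.6230/9.81) = 0.356389 s
v_y = 9.81 * 0.356389 = 3.49618 m/s
angle = atan(3.49618 / 4.6310) = 37.05 deg


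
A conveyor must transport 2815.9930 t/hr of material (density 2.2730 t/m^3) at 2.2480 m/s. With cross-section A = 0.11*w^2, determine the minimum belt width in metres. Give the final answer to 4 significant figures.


A_req = 2815.9930 / (2.2480 * 2.2730 * 3600) = 0.153085 m^2
w = sqrt(0.153085 / 0.11)
w = 1.180 m


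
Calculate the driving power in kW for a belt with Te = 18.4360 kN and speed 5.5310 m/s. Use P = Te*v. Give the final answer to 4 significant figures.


P = Te * v = 18.4360 * 5.5310
P = 102.0 kW


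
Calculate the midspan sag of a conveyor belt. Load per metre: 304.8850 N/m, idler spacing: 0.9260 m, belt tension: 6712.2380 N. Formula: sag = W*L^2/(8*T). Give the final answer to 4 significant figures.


sag = 304.8850 * 0.9260^2 / (8 * 6712.2380)
sag = 0.004869 m


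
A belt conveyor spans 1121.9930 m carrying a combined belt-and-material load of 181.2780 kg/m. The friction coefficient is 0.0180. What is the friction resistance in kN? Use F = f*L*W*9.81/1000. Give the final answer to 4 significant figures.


F = 0.0180 * 1121.9930 * 181.2780 * 9.81 / 1000
F = 35.92 kN


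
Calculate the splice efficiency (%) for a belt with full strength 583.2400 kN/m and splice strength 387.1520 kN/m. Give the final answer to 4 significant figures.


Eff = 387.1520 / 583.2400 * 100
Eff = 66.38 %


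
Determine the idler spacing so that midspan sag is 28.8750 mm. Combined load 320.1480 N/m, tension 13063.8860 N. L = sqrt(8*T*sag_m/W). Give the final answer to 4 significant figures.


sag = 28.8750/1000 = 0.028875 m
L = sqrt(8 * 13063.8860 * 0.028875 / 320.1480)
L = 3.070 m


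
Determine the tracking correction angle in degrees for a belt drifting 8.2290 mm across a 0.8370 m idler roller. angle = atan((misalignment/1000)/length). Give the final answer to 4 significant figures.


misalign_m = 8.2290 / 1000 = 0.008229 m
angle = atan(0.008229 / 0.8370)
angle = 0.5633 deg


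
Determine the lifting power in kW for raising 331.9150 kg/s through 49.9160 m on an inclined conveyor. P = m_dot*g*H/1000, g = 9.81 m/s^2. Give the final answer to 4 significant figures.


P = 331.9150 * 9.81 * 49.9160 / 1000
P = 162.5 kW


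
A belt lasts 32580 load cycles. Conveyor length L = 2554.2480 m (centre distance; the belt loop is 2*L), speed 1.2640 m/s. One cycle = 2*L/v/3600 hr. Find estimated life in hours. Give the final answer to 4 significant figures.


cycle_time = 2 * 2554.2480 / 1.2640 / 3600 = 1.12265 hr
life = 32580 * 1.12265 = 36580 hours


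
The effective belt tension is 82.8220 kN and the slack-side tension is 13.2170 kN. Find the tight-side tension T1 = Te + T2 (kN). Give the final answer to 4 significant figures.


T1 = Te + T2 = 82.8220 + 13.2170
T1 = 96.04 kN


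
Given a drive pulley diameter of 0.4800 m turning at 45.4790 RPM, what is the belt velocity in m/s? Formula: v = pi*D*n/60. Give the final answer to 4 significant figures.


v = pi * 0.4800 * 45.4790 / 60
v = 1.143 m/s


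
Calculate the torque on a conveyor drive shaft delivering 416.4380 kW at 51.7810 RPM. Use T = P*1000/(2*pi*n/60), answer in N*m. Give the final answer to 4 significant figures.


omega = 2*pi*51.7810/60 = 5.42249 rad/s
T = 416.4380*1000 / 5.42249
T = 76800 N*m


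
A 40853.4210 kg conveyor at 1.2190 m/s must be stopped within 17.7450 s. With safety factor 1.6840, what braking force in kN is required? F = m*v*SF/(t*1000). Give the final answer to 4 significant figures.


F = 40853.4210 * 1.2190 / 17.7450 * 1.6840 / 1000
F = 4.726 kN


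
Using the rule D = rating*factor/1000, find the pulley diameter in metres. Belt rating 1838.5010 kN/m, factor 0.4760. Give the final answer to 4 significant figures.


D = 1838.5010 * 0.4760 / 1000
D = 0.8751 m


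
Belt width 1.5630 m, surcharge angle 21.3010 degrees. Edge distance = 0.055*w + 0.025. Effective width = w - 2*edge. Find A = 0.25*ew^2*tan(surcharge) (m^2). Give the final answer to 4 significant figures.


edge = 0.055*1.5630 + 0.025 = 0.110965 m
ew = 1.5630 - 2*0.110965 = 1.34107 m
A = 0.25 * 1.34107^2 * tan(21.3010 deg)
A = 0.1753 m^2


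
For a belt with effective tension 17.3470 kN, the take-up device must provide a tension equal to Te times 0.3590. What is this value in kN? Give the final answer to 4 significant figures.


T_tu = 17.3470 * 0.3590
T_tu = 6.228 kN


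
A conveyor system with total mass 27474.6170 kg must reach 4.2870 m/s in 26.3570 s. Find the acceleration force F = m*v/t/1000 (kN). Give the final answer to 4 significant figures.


F = 27474.6170 * 4.2870 / 26.3570 / 1000
F = 4.469 kN


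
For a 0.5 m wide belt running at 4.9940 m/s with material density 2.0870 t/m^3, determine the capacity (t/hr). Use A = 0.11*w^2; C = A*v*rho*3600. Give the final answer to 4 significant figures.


A = 0.11 * 0.5^2 = 0.0275 m^2
C = 0.0275 * 4.9940 * 2.0870 * 3600
C = 1032 t/hr


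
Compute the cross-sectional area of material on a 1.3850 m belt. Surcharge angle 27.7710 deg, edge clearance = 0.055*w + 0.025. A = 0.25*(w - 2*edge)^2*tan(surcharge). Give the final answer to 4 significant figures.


edge = 0.055*1.3850 + 0.025 = 0.101175 m
ew = 1.3850 - 2*0.101175 = 1.18265 m
A = 0.25 * 1.18265^2 * tan(27.7710 deg)
A = 0.1841 m^2


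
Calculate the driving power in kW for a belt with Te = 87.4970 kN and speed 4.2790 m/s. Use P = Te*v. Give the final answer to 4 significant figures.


P = Te * v = 87.4970 * 4.2790
P = 374.4 kW


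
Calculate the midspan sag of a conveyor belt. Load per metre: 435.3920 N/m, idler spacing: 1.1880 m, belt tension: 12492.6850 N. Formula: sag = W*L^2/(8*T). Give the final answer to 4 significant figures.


sag = 435.3920 * 1.1880^2 / (8 * 12492.6850)
sag = 0.006148 m


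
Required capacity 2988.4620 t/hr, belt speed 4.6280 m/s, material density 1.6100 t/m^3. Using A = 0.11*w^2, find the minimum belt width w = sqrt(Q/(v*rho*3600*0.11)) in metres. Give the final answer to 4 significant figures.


A_req = 2988.4620 / (4.6280 * 1.6100 * 3600) = 0.11141 m^2
w = sqrt(0.11141 / 0.11)
w = 1.006 m


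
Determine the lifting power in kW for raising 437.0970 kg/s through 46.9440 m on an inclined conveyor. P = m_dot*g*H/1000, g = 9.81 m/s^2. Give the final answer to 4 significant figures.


P = 437.0970 * 9.81 * 46.9440 / 1000
P = 201.3 kW


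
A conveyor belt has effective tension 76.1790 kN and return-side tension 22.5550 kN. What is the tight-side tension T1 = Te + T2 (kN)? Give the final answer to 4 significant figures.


T1 = Te + T2 = 76.1790 + 22.5550
T1 = 98.73 kN


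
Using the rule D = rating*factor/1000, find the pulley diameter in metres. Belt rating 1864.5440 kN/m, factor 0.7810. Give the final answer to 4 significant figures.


D = 1864.5440 * 0.7810 / 1000
D = 1.456 m


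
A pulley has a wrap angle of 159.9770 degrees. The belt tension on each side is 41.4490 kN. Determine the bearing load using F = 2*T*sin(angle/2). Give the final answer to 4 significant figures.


F = 2 * 41.4490 * sin(159.9770/2 deg)
F = 81.64 kN


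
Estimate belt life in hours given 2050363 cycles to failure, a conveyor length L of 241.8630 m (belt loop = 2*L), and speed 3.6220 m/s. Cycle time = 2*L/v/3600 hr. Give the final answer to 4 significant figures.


cycle_time = 2 * 241.8630 / 3.6220 / 3600 = 0.0370978 hr
life = 2050363 * 0.0370978 = 76060 hours


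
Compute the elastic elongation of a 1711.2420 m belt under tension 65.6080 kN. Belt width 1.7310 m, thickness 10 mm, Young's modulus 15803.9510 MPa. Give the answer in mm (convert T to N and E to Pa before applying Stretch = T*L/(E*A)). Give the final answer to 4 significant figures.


A = 1.7310 * 0.01 = 0.01731 m^2
Stretch = 65.6080*1000 * 1711.2420 / (15803.9510e6 * 0.01731) * 1000
Stretch = 410.4 mm


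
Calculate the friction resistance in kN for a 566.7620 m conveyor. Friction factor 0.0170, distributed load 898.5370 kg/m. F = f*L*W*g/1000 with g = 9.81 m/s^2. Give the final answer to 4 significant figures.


F = 0.0170 * 566.7620 * 898.5370 * 9.81 / 1000
F = 84.93 kN


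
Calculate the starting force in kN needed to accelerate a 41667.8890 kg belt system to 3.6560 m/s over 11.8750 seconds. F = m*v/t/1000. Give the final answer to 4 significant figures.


F = 41667.8890 * 3.6560 / 11.8750 / 1000
F = 12.83 kN


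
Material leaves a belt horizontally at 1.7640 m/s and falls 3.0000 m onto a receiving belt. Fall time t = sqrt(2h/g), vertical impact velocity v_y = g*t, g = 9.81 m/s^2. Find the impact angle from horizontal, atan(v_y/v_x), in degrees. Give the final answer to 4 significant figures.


t = sqrt(2*3.0000/9.81) = 0.782062 s
v_y = 9.81 * 0.782062 = 7.67203 m/s
angle = atan(7.67203 / 1.7640) = 77.05 deg


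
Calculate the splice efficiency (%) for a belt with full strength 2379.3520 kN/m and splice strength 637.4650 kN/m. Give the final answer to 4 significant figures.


Eff = 637.4650 / 2379.3520 * 100
Eff = 26.79 %


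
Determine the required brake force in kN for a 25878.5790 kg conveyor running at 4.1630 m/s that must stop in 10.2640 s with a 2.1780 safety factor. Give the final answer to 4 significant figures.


F = 25878.5790 * 4.1630 / 10.2640 * 2.1780 / 1000
F = 22.86 kN


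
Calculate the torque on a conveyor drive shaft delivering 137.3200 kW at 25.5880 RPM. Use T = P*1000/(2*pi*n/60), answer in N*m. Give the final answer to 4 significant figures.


omega = 2*pi*25.5880/60 = 2.67957 rad/s
T = 137.3200*1000 / 2.67957
T = 51250 N*m


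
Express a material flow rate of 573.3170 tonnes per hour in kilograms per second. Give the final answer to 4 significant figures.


m_dot = 573.3170 * 1000 / 3600
m_dot = 159.3 kg/s


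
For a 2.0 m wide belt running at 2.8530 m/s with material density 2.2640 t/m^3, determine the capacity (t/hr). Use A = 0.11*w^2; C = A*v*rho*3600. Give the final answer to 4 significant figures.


A = 0.11 * 2.0^2 = 0.44 m^2
C = 0.44 * 2.8530 * 2.2640 * 3600
C = 10230 t/hr


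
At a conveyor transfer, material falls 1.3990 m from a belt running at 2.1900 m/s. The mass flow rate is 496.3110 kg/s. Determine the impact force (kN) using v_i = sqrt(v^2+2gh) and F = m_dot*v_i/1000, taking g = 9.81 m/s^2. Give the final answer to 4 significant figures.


v_i = sqrt(2.1900^2 + 2*9.81*1.3990) = 5.67842 m/s
F = 496.3110 * 5.67842 / 1000
F = 2.818 kN


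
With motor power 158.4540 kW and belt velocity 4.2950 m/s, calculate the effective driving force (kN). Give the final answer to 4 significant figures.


Te = P / v = 158.4540 / 4.2950
Te = 36.89 kN


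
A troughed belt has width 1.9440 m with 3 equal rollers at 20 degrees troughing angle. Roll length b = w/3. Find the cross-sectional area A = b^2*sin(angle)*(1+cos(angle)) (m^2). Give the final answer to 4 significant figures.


b = 1.9440/3 = 0.648 m
A = 0.648^2 * sin(20 deg) * (1 + cos(20 deg))
A = 0.2786 m^2


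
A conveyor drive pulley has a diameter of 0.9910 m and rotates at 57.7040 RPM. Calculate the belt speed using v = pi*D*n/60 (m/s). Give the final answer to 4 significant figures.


v = pi * 0.9910 * 57.7040 / 60
v = 2.994 m/s


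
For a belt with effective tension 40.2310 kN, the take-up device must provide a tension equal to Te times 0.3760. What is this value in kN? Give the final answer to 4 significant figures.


T_tu = 40.2310 * 0.3760
T_tu = 15.13 kN


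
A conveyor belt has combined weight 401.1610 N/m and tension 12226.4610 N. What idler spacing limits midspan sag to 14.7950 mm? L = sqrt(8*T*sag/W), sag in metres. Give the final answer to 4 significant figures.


sag = 14.7950/1000 = 0.014795 m
L = sqrt(8 * 12226.4610 * 0.014795 / 401.1610)
L = 1.899 m


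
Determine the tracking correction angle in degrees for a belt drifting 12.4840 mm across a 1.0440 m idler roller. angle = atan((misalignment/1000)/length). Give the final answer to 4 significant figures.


misalign_m = 12.4840 / 1000 = 0.012484 m
angle = atan(0.012484 / 1.0440)
angle = 0.6851 deg


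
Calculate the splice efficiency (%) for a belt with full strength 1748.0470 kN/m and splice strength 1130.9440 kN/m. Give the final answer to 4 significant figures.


Eff = 1130.9440 / 1748.0470 * 100
Eff = 64.70 %


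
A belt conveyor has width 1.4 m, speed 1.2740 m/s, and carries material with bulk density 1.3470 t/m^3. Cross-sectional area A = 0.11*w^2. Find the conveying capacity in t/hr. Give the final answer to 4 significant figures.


A = 0.11 * 1.4^2 = 0.2156 m^2
C = 0.2156 * 1.2740 * 1.3470 * 3600
C = 1332 t/hr


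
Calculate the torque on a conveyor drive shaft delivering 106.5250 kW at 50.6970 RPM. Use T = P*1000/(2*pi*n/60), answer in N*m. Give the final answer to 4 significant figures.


omega = 2*pi*50.6970/60 = 5.30898 rad/s
T = 106.5250*1000 / 5.30898
T = 20070 N*m


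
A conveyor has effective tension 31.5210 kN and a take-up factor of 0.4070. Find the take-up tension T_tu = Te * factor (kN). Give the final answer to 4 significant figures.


T_tu = 31.5210 * 0.4070
T_tu = 12.83 kN


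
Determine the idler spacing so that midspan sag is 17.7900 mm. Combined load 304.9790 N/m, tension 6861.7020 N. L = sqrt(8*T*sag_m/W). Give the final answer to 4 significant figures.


sag = 17.7900/1000 = 0.017790 m
L = sqrt(8 * 6861.7020 * 0.017790 / 304.9790)
L = 1.789 m


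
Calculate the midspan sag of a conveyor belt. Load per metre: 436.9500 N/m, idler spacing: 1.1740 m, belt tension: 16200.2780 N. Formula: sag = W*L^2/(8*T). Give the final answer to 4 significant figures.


sag = 436.9500 * 1.1740^2 / (8 * 16200.2780)
sag = 0.004647 m


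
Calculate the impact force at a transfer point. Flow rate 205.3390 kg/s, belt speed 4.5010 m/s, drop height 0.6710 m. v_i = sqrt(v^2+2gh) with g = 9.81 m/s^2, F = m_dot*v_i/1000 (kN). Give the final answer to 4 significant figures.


v_i = sqrt(4.5010^2 + 2*9.81*0.6710) = 5.78135 m/s
F = 205.3390 * 5.78135 / 1000
F = 1.187 kN


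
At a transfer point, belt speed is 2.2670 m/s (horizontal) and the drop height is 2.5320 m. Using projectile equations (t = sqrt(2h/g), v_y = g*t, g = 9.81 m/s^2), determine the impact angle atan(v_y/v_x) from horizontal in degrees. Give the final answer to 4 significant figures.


t = sqrt(2*2.5320/9.81) = 0.718476 s
v_y = 9.81 * 0.718476 = 7.04825 m/s
angle = atan(7.04825 / 2.2670) = 72.17 deg


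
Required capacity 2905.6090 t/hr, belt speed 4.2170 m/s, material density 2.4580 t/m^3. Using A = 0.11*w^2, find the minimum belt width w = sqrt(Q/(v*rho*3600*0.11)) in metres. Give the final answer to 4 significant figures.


A_req = 2905.6090 / (4.2170 * 2.4580 * 3600) = 0.0778662 m^2
w = sqrt(0.0778662 / 0.11)
w = 0.8414 m


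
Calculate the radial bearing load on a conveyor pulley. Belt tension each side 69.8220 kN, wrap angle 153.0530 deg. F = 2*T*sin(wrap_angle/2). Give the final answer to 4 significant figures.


F = 2 * 69.8220 * sin(153.0530/2 deg)
F = 135.8 kN


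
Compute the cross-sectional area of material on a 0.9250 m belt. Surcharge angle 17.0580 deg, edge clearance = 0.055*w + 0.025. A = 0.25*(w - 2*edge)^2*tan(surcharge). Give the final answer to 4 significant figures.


edge = 0.055*0.9250 + 0.025 = 0.075875 m
ew = 0.9250 - 2*0.075875 = 0.77325 m
A = 0.25 * 0.77325^2 * tan(17.0580 deg)
A = 0.04587 m^2


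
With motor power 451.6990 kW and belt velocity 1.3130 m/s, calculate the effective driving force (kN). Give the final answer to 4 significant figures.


Te = P / v = 451.6990 / 1.3130
Te = 344.0 kN


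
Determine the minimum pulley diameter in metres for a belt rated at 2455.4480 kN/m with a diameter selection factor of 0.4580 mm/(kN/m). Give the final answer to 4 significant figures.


D = 2455.4480 * 0.4580 / 1000
D = 1.125 m


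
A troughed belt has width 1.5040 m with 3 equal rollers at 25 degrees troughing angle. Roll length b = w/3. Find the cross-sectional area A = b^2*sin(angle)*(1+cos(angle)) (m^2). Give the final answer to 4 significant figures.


b = 1.5040/3 = 0.501333 m
A = 0.501333^2 * sin(25 deg) * (1 + cos(25 deg))
A = 0.2025 m^2


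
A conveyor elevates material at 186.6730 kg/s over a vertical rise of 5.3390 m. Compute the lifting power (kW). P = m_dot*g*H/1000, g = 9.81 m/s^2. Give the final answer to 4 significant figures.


P = 186.6730 * 9.81 * 5.3390 / 1000
P = 9.777 kW


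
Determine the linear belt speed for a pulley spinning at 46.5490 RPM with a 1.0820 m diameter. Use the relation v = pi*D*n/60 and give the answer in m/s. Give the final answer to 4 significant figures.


v = pi * 1.0820 * 46.5490 / 60
v = 2.637 m/s


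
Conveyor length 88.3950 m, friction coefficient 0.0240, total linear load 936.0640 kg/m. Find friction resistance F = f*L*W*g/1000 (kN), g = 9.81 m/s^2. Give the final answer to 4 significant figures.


F = 0.0240 * 88.3950 * 936.0640 * 9.81 / 1000
F = 19.48 kN


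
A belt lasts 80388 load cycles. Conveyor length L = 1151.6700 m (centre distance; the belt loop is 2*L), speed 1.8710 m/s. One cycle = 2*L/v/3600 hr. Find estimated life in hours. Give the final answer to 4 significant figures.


cycle_time = 2 * 1151.6700 / 1.8710 / 3600 = 0.341965 hr
life = 80388 * 0.341965 = 27490 hours
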